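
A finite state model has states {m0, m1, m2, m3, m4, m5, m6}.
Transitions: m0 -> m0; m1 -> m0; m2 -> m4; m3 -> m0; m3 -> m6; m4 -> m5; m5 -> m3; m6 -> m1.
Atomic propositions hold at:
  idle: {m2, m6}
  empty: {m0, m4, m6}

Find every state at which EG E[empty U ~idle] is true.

Sat(~idle) = {m0, m1, m3, m4, m5}
E[empty U ~idle]: least fixpoint, start Z0 = Sat(~idle) = {m0, m1, m3, m4, m5}, add states in Sat(empty) with some successor in Z. Z1 = {m0, m1, m3, m4, m5, m6}; fixed.
Sat(E[empty U ~idle]) = {m0, m1, m3, m4, m5, m6}
EG E[empty U ~idle]: greatest fixpoint, start Z0 = {m0, m1, m3, m4, m5, m6}, keep only states in Sat with some successor in Z. Already a fixed point.
Sat(EG E[empty U ~idle]) = {m0, m1, m3, m4, m5, m6}

{m0, m1, m3, m4, m5, m6}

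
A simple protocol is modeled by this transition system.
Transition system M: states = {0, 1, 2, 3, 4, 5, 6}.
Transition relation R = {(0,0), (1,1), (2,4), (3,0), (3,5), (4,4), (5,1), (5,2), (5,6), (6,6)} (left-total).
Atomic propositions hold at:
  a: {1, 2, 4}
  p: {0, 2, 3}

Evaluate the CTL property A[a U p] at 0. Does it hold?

A[a U p]: least fixpoint, start Z0 = Sat(p) = {0, 2, 3}, add states in Sat(a) with every successor in Z. Already a fixed point.
Sat(A[a U p]) = {0, 2, 3}
0 ∈ Sat(A[a U p]) = {0, 2, 3}, so the formula holds at 0.

Yes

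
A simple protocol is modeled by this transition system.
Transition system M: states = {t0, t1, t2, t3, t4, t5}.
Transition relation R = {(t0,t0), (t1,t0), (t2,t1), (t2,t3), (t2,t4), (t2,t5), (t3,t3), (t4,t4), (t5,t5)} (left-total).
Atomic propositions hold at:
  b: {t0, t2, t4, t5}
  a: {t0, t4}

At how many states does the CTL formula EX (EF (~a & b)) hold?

Sat(~a) = {t1, t2, t3, t5}
Sat(~a & b) = {t2, t5}
EF (~a & b): least fixpoint, start Z0 = {t2, t5}, add states with some successor in Z. Already a fixed point.
Sat(EF (~a & b)) = {t2, t5}
Sat(EX (EF (~a & b))) = {s : some successor in {t2, t5}} = {t2, t5}
|Sat(EX (EF (~a & b)))| = |{t2, t5}| = 2.

2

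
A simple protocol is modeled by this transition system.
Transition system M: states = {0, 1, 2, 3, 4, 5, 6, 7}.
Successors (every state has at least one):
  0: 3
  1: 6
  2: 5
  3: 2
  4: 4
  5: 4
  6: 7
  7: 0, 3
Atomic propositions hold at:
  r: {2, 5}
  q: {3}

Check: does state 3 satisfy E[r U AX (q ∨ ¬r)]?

No

Sat(¬r) = {0, 1, 3, 4, 6, 7}
Sat(q ∨ ¬r) = {0, 1, 3, 4, 6, 7}
Sat(AX (q ∨ ¬r)) = {s : every successor in {0, 1, 3, 4, 6, 7}} = {0, 1, 4, 5, 6, 7}
E[r U AX (q ∨ ¬r)]: least fixpoint, start Z0 = Sat(AX (q ∨ ¬r)) = {0, 1, 4, 5, 6, 7}, add states in Sat(r) with some successor in Z. Z1 = {0, 1, 2, 4, 5, 6, 7}; fixed.
Sat(E[r U AX (q ∨ ¬r)]) = {0, 1, 2, 4, 5, 6, 7}
3 ∉ Sat(E[r U AX (q ∨ ¬r)]) = {0, 1, 2, 4, 5, 6, 7}, so the formula does not hold at 3.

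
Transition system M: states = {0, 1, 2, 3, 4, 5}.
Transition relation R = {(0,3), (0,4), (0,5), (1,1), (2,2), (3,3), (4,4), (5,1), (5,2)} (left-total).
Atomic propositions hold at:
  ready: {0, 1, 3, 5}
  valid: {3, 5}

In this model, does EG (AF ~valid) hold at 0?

Sat(~valid) = {0, 1, 2, 4}
AF ~valid: least fixpoint, start Z0 = {0, 1, 2, 4}, add states with every successor in Z. Z1 = {0, 1, 2, 4, 5}; fixed.
Sat(AF ~valid) = {0, 1, 2, 4, 5}
EG (AF ~valid): greatest fixpoint, start Z0 = {0, 1, 2, 4, 5}, keep only states in Sat with some successor in Z. Already a fixed point.
Sat(EG (AF ~valid)) = {0, 1, 2, 4, 5}
0 ∈ Sat(EG (AF ~valid)) = {0, 1, 2, 4, 5}, so the formula holds at 0.

Yes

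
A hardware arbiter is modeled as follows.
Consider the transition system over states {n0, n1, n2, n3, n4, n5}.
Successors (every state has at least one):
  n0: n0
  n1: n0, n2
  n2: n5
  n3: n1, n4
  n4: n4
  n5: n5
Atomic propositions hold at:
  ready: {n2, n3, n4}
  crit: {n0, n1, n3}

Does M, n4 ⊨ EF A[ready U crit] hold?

A[ready U crit]: least fixpoint, start Z0 = Sat(crit) = {n0, n1, n3}, add states in Sat(ready) with every successor in Z. Already a fixed point.
Sat(A[ready U crit]) = {n0, n1, n3}
EF A[ready U crit]: least fixpoint, start Z0 = {n0, n1, n3}, add states with some successor in Z. Already a fixed point.
Sat(EF A[ready U crit]) = {n0, n1, n3}
n4 ∉ Sat(EF A[ready U crit]) = {n0, n1, n3}, so the formula does not hold at n4.

No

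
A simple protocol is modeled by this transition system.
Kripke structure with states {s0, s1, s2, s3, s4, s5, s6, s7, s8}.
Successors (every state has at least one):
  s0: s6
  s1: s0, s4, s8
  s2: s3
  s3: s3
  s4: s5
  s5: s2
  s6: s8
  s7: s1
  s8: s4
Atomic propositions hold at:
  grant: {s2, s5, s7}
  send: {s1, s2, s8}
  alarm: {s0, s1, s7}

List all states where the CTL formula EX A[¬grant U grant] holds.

{s0, s1, s4, s5, s6, s7, s8}

Sat(¬grant) = {s0, s1, s3, s4, s6, s8}
A[¬grant U grant]: least fixpoint, start Z0 = Sat(grant) = {s2, s5, s7}, add states in Sat(¬grant) with every successor in Z. Z1 = {s2, s4, s5, s7}; Z2 = {s2, s4, s5, s7, s8}; Z3 = {s2, s4, s5, s6, s7, s8}; Z4 = {s0, s2, s4, s5, s6, s7, s8}; Z5 = {s0, s1, s2, s4, s5, s6, s7, s8}; fixed.
Sat(A[¬grant U grant]) = {s0, s1, s2, s4, s5, s6, s7, s8}
Sat(EX A[¬grant U grant]) = {s : some successor in {s0, s1, s2, s4, s5, s6, s7, s8}} = {s0, s1, s4, s5, s6, s7, s8}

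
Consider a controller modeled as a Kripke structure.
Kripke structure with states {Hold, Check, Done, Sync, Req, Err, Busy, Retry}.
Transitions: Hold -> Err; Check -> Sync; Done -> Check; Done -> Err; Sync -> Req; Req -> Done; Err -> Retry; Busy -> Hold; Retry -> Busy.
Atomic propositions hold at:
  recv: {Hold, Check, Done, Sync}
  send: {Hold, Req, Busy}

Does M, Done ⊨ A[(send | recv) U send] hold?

No

Sat(send | recv) = {Hold, Check, Done, Sync, Req, Busy}
A[(send | recv) U send]: least fixpoint, start Z0 = Sat(send) = {Hold, Req, Busy}, add states in Sat(send | recv) with every successor in Z. Z1 = {Hold, Sync, Req, Busy}; Z2 = {Hold, Check, Sync, Req, Busy}; fixed.
Sat(A[(send | recv) U send]) = {Hold, Check, Sync, Req, Busy}
Done ∉ Sat(A[(send | recv) U send]) = {Hold, Check, Sync, Req, Busy}, so the formula does not hold at Done.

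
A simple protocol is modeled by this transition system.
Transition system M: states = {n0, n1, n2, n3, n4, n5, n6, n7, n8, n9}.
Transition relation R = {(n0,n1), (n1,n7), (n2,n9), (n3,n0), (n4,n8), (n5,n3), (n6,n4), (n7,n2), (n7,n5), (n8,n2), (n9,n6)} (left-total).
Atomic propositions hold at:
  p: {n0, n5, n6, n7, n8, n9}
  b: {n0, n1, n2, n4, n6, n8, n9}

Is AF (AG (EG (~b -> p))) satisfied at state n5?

Sat(~b) = {n3, n5, n7}
Sat(~b -> p) = {n0, n1, n2, n4, n5, n6, n7, n8, n9}
EG (~b -> p): greatest fixpoint, start Z0 = {n0, n1, n2, n4, n5, n6, n7, n8, n9}, keep only states in Sat with some successor in Z. Z1 = {n0, n1, n2, n4, n6, n7, n8, n9}; fixed.
Sat(EG (~b -> p)) = {n0, n1, n2, n4, n6, n7, n8, n9}
AG (EG (~b -> p)): greatest fixpoint, start Z0 = {n0, n1, n2, n4, n6, n7, n8, n9}, keep only states in Sat with every successor in Z. Z1 = {n0, n1, n2, n4, n6, n8, n9}; Z2 = {n0, n2, n4, n6, n8, n9}; Z3 = {n2, n4, n6, n8, n9}; fixed.
Sat(AG (EG (~b -> p))) = {n2, n4, n6, n8, n9}
AF (AG (EG (~b -> p))): least fixpoint, start Z0 = {n2, n4, n6, n8, n9}, add states with every successor in Z. Already a fixed point.
Sat(AF (AG (EG (~b -> p)))) = {n2, n4, n6, n8, n9}
n5 ∉ Sat(AF (AG (EG (~b -> p)))) = {n2, n4, n6, n8, n9}, so the formula does not hold at n5.

No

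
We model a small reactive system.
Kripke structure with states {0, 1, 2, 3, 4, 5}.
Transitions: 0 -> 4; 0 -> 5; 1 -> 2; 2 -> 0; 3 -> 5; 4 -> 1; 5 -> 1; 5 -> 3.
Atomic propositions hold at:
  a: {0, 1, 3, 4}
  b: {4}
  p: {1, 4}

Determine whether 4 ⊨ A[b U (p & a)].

Yes

Sat(p & a) = {1, 4}
A[b U (p & a)]: least fixpoint, start Z0 = Sat((p & a)) = {1, 4}, add states in Sat(b) with every successor in Z. Already a fixed point.
Sat(A[b U (p & a)]) = {1, 4}
4 ∈ Sat(A[b U (p & a)]) = {1, 4}, so the formula holds at 4.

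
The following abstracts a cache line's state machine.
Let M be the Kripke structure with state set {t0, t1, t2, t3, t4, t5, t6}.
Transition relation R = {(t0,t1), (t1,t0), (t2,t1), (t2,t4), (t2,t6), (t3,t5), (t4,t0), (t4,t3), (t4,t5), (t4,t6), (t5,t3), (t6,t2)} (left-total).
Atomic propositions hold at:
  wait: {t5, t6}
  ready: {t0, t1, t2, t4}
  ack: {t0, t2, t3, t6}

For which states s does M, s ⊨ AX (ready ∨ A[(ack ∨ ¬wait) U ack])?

Sat(¬wait) = {t0, t1, t2, t3, t4}
Sat(ack ∨ ¬wait) = {t0, t1, t2, t3, t4, t6}
A[(ack ∨ ¬wait) U ack]: least fixpoint, start Z0 = Sat(ack) = {t0, t2, t3, t6}, add states in Sat(ack ∨ ¬wait) with every successor in Z. Z1 = {t0, t1, t2, t3, t6}; fixed.
Sat(A[(ack ∨ ¬wait) U ack]) = {t0, t1, t2, t3, t6}
Sat(ready ∨ A[(ack ∨ ¬wait) U ack]) = {t0, t1, t2, t3, t4, t6}
Sat(AX (ready ∨ A[(ack ∨ ¬wait) U ack])) = {s : every successor in {t0, t1, t2, t3, t4, t6}} = {t0, t1, t2, t5, t6}

{t0, t1, t2, t5, t6}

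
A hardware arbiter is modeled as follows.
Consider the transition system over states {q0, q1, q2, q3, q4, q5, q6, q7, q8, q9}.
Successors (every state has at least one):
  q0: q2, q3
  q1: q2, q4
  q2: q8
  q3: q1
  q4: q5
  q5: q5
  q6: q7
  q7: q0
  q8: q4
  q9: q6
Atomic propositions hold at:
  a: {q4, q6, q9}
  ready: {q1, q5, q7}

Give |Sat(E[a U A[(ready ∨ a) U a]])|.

3

Sat(ready ∨ a) = {q1, q4, q5, q6, q7, q9}
A[(ready ∨ a) U a]: least fixpoint, start Z0 = Sat(a) = {q4, q6, q9}, add states in Sat(ready ∨ a) with every successor in Z. Already a fixed point.
Sat(A[(ready ∨ a) U a]) = {q4, q6, q9}
E[a U A[(ready ∨ a) U a]]: least fixpoint, start Z0 = Sat(A[(ready ∨ a) U a]) = {q4, q6, q9}, add states in Sat(a) with some successor in Z. Already a fixed point.
Sat(E[a U A[(ready ∨ a) U a]]) = {q4, q6, q9}
|Sat(E[a U A[(ready ∨ a) U a]])| = |{q4, q6, q9}| = 3.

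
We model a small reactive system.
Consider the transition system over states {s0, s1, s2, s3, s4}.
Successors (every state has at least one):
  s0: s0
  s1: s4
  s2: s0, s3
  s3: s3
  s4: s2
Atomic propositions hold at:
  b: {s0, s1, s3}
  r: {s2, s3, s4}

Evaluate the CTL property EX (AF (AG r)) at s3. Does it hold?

Yes

AG r: greatest fixpoint, start Z0 = {s2, s3, s4}, keep only states in Sat with every successor in Z. Z1 = {s3, s4}; Z2 = {s3}; fixed.
Sat(AG r) = {s3}
AF (AG r): least fixpoint, start Z0 = {s3}, add states with every successor in Z. Already a fixed point.
Sat(AF (AG r)) = {s3}
Sat(EX (AF (AG r))) = {s : some successor in {s3}} = {s2, s3}
s3 ∈ Sat(EX (AF (AG r))) = {s2, s3}, so the formula holds at s3.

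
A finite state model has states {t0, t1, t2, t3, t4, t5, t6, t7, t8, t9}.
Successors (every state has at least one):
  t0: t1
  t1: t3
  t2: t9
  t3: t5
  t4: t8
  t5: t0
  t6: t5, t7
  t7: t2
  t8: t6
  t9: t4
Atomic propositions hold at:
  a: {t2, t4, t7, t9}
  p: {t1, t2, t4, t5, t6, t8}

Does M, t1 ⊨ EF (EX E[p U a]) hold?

E[p U a]: least fixpoint, start Z0 = Sat(a) = {t2, t4, t7, t9}, add states in Sat(p) with some successor in Z. Z1 = {t2, t4, t6, t7, t9}; Z2 = {t2, t4, t6, t7, t8, t9}; fixed.
Sat(E[p U a]) = {t2, t4, t6, t7, t8, t9}
Sat(EX E[p U a]) = {s : some successor in {t2, t4, t6, t7, t8, t9}} = {t2, t4, t6, t7, t8, t9}
EF (EX E[p U a]): least fixpoint, start Z0 = {t2, t4, t6, t7, t8, t9}, add states with some successor in Z. Already a fixed point.
Sat(EF (EX E[p U a])) = {t2, t4, t6, t7, t8, t9}
t1 ∉ Sat(EF (EX E[p U a])) = {t2, t4, t6, t7, t8, t9}, so the formula does not hold at t1.

No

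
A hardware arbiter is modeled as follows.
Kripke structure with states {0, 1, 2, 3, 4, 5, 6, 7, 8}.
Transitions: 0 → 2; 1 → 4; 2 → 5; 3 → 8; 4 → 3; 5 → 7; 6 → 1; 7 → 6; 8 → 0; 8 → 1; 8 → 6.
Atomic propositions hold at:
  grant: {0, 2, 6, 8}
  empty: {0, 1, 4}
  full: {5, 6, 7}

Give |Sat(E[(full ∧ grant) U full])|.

3

Sat(full ∧ grant) = {6}
E[(full ∧ grant) U full]: least fixpoint, start Z0 = Sat(full) = {5, 6, 7}, add states in Sat(full ∧ grant) with some successor in Z. Already a fixed point.
Sat(E[(full ∧ grant) U full]) = {5, 6, 7}
|Sat(E[(full ∧ grant) U full])| = |{5, 6, 7}| = 3.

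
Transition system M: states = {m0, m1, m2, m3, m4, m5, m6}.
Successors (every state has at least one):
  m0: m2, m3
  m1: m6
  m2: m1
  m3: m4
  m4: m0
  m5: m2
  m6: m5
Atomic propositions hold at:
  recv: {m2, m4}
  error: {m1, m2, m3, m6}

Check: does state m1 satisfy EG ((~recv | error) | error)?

Yes

Sat(~recv) = {m0, m1, m3, m5, m6}
Sat(~recv | error) = {m0, m1, m2, m3, m5, m6}
Sat((~recv | error) | error) = {m0, m1, m2, m3, m5, m6}
EG ((~recv | error) | error): greatest fixpoint, start Z0 = {m0, m1, m2, m3, m5, m6}, keep only states in Sat with some successor in Z. Z1 = {m0, m1, m2, m5, m6}; fixed.
Sat(EG ((~recv | error) | error)) = {m0, m1, m2, m5, m6}
m1 ∈ Sat(EG ((~recv | error) | error)) = {m0, m1, m2, m5, m6}, so the formula holds at m1.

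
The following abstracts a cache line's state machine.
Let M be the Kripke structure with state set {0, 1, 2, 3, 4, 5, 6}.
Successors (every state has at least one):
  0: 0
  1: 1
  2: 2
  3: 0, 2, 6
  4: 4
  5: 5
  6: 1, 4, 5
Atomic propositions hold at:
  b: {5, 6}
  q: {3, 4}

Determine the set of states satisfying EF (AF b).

AF b: least fixpoint, start Z0 = {5, 6}, add states with every successor in Z. Already a fixed point.
Sat(AF b) = {5, 6}
EF (AF b): least fixpoint, start Z0 = {5, 6}, add states with some successor in Z. Z1 = {3, 5, 6}; fixed.
Sat(EF (AF b)) = {3, 5, 6}

{3, 5, 6}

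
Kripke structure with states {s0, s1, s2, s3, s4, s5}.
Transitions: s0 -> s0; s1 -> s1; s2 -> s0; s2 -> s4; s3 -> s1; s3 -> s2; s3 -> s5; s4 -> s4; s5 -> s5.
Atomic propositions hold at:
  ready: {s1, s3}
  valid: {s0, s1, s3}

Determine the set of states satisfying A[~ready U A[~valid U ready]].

{s1, s3}

Sat(~ready) = {s0, s2, s4, s5}
Sat(~valid) = {s2, s4, s5}
A[~valid U ready]: least fixpoint, start Z0 = Sat(ready) = {s1, s3}, add states in Sat(~valid) with every successor in Z. Already a fixed point.
Sat(A[~valid U ready]) = {s1, s3}
A[~ready U A[~valid U ready]]: least fixpoint, start Z0 = Sat(A[~valid U ready]) = {s1, s3}, add states in Sat(~ready) with every successor in Z. Already a fixed point.
Sat(A[~ready U A[~valid U ready]]) = {s1, s3}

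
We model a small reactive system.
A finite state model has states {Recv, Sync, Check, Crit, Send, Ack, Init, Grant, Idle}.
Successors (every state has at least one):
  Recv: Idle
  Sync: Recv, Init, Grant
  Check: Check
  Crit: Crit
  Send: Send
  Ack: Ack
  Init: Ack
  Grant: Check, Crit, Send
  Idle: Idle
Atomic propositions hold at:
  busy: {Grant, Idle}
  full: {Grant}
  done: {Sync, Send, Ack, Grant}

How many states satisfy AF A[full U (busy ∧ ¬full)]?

Sat(¬full) = {Recv, Sync, Check, Crit, Send, Ack, Init, Idle}
Sat(busy ∧ ¬full) = {Idle}
A[full U (busy ∧ ¬full)]: least fixpoint, start Z0 = Sat((busy ∧ ¬full)) = {Idle}, add states in Sat(full) with every successor in Z. Already a fixed point.
Sat(A[full U (busy ∧ ¬full)]) = {Idle}
AF A[full U (busy ∧ ¬full)]: least fixpoint, start Z0 = {Idle}, add states with every successor in Z. Z1 = {Recv, Idle}; fixed.
Sat(AF A[full U (busy ∧ ¬full)]) = {Recv, Idle}
|Sat(AF A[full U (busy ∧ ¬full)])| = |{Recv, Idle}| = 2.

2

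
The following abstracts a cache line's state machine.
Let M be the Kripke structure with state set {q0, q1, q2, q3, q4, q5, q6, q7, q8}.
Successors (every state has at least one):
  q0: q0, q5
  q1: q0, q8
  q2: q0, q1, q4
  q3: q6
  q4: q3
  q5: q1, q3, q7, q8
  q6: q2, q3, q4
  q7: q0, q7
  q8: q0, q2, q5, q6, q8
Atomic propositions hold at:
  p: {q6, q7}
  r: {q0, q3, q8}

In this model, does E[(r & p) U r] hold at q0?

Yes

Sat(r & p) = ∅
E[(r & p) U r]: least fixpoint, start Z0 = Sat(r) = {q0, q3, q8}, add states in Sat(r & p) with some successor in Z. Already a fixed point.
Sat(E[(r & p) U r]) = {q0, q3, q8}
q0 ∈ Sat(E[(r & p) U r]) = {q0, q3, q8}, so the formula holds at q0.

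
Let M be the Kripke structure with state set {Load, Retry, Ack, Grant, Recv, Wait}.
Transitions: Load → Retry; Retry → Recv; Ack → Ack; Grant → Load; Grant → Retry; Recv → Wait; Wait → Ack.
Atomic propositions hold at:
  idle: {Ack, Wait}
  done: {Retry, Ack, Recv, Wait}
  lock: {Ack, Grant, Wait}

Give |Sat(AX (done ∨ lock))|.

5

Sat(done ∨ lock) = {Retry, Ack, Grant, Recv, Wait}
Sat(AX (done ∨ lock)) = {s : every successor in {Retry, Ack, Grant, Recv, Wait}} = {Load, Retry, Ack, Recv, Wait}
|Sat(AX (done ∨ lock))| = |{Load, Retry, Ack, Recv, Wait}| = 5.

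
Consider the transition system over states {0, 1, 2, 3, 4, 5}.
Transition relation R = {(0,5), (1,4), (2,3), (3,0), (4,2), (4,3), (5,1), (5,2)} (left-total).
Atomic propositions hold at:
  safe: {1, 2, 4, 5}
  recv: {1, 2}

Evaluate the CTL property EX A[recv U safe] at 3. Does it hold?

A[recv U safe]: least fixpoint, start Z0 = Sat(safe) = {1, 2, 4, 5}, add states in Sat(recv) with every successor in Z. Already a fixed point.
Sat(A[recv U safe]) = {1, 2, 4, 5}
Sat(EX A[recv U safe]) = {s : some successor in {1, 2, 4, 5}} = {0, 1, 4, 5}
3 ∉ Sat(EX A[recv U safe]) = {0, 1, 4, 5}, so the formula does not hold at 3.

No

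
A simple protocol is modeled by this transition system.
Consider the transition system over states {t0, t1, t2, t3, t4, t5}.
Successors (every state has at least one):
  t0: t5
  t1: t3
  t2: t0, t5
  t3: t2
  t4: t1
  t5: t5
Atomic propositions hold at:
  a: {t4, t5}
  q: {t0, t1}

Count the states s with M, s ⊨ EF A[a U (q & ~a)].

5

Sat(~a) = {t0, t1, t2, t3}
Sat(q & ~a) = {t0, t1}
A[a U (q & ~a)]: least fixpoint, start Z0 = Sat((q & ~a)) = {t0, t1}, add states in Sat(a) with every successor in Z. Z1 = {t0, t1, t4}; fixed.
Sat(A[a U (q & ~a)]) = {t0, t1, t4}
EF A[a U (q & ~a)]: least fixpoint, start Z0 = {t0, t1, t4}, add states with some successor in Z. Z1 = {t0, t1, t2, t4}; Z2 = {t0, t1, t2, t3, t4}; fixed.
Sat(EF A[a U (q & ~a)]) = {t0, t1, t2, t3, t4}
|Sat(EF A[a U (q & ~a)])| = |{t0, t1, t2, t3, t4}| = 5.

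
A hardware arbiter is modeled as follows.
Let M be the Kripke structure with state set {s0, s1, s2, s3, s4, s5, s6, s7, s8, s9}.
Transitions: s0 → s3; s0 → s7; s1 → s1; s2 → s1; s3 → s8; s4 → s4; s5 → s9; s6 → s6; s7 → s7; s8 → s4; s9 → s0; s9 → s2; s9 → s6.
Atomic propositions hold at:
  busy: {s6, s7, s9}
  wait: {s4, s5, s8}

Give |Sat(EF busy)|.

EF busy: least fixpoint, start Z0 = {s6, s7, s9}, add states with some successor in Z. Z1 = {s0, s5, s6, s7, s9}; fixed.
Sat(EF busy) = {s0, s5, s6, s7, s9}
|Sat(EF busy)| = |{s0, s5, s6, s7, s9}| = 5.

5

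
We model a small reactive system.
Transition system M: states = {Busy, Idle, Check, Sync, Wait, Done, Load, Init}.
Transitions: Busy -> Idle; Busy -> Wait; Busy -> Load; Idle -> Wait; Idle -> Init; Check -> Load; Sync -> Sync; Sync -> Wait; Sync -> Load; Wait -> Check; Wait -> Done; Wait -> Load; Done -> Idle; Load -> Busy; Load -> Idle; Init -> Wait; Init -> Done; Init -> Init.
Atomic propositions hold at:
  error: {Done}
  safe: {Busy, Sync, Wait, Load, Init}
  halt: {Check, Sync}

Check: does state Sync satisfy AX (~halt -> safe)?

Yes

Sat(~halt) = {Busy, Idle, Wait, Done, Load, Init}
Sat(~halt -> safe) = {Busy, Check, Sync, Wait, Load, Init}
Sat(AX (~halt -> safe)) = {s : every successor in {Busy, Check, Sync, Wait, Load, Init}} = {Idle, Check, Sync}
Sync ∈ Sat(AX (~halt -> safe)) = {Idle, Check, Sync}, so the formula holds at Sync.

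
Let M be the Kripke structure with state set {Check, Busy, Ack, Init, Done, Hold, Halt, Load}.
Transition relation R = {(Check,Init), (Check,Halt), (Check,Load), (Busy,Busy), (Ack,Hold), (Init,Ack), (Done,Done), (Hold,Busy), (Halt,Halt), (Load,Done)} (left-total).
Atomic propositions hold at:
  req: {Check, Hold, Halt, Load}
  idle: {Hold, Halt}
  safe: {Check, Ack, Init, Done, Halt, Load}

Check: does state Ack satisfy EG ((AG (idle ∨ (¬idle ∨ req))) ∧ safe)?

No

Sat(¬idle) = {Check, Busy, Ack, Init, Done, Load}
Sat(¬idle ∨ req) = {Check, Busy, Ack, Init, Done, Hold, Halt, Load}
Sat(idle ∨ (¬idle ∨ req)) = {Check, Busy, Ack, Init, Done, Hold, Halt, Load}
AG (idle ∨ (¬idle ∨ req)): greatest fixpoint, start Z0 = {Check, Busy, Ack, Init, Done, Hold, Halt, Load}, keep only states in Sat with every successor in Z. Already a fixed point.
Sat(AG (idle ∨ (¬idle ∨ req))) = {Check, Busy, Ack, Init, Done, Hold, Halt, Load}
Sat((AG (idle ∨ (¬idle ∨ req))) ∧ safe) = {Check, Ack, Init, Done, Halt, Load}
EG ((AG (idle ∨ (¬idle ∨ req))) ∧ safe): greatest fixpoint, start Z0 = {Check, Ack, Init, Done, Halt, Load}, keep only states in Sat with some successor in Z. Z1 = {Check, Init, Done, Halt, Load}; Z2 = {Check, Done, Halt, Load}; fixed.
Sat(EG ((AG (idle ∨ (¬idle ∨ req))) ∧ safe)) = {Check, Done, Halt, Load}
Ack ∉ Sat(EG ((AG (idle ∨ (¬idle ∨ req))) ∧ safe)) = {Check, Done, Halt, Load}, so the formula does not hold at Ack.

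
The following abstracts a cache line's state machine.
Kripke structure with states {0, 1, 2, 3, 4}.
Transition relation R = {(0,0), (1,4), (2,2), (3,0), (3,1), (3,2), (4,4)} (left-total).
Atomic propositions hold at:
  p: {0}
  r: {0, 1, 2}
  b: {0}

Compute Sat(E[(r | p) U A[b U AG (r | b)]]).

Sat(r | p) = {0, 1, 2}
Sat(r | b) = {0, 1, 2}
AG (r | b): greatest fixpoint, start Z0 = {0, 1, 2}, keep only states in Sat with every successor in Z. Z1 = {0, 2}; fixed.
Sat(AG (r | b)) = {0, 2}
A[b U AG (r | b)]: least fixpoint, start Z0 = Sat(AG (r | b)) = {0, 2}, add states in Sat(b) with every successor in Z. Already a fixed point.
Sat(A[b U AG (r | b)]) = {0, 2}
E[(r | p) U A[b U AG (r | b)]]: least fixpoint, start Z0 = Sat(A[b U AG (r | b)]) = {0, 2}, add states in Sat(r | p) with some successor in Z. Already a fixed point.
Sat(E[(r | p) U A[b U AG (r | b)]]) = {0, 2}

{0, 2}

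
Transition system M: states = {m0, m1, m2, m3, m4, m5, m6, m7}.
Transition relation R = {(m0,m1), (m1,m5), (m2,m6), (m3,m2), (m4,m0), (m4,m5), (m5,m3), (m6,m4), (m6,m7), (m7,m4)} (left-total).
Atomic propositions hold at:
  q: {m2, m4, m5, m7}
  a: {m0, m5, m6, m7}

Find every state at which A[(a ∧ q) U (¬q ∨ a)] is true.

Sat(a ∧ q) = {m5, m7}
Sat(¬q) = {m0, m1, m3, m6}
Sat(¬q ∨ a) = {m0, m1, m3, m5, m6, m7}
A[(a ∧ q) U (¬q ∨ a)]: least fixpoint, start Z0 = Sat((¬q ∨ a)) = {m0, m1, m3, m5, m6, m7}, add states in Sat(a ∧ q) with every successor in Z. Already a fixed point.
Sat(A[(a ∧ q) U (¬q ∨ a)]) = {m0, m1, m3, m5, m6, m7}

{m0, m1, m3, m5, m6, m7}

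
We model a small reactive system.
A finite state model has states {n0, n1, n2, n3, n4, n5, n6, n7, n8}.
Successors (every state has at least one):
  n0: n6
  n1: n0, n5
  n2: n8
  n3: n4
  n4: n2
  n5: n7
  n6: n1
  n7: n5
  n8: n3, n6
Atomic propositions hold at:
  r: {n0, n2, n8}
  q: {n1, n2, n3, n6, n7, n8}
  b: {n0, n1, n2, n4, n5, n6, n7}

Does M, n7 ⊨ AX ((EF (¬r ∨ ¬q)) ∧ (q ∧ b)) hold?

No

Sat(¬r) = {n1, n3, n4, n5, n6, n7}
Sat(¬q) = {n0, n4, n5}
Sat(¬r ∨ ¬q) = {n0, n1, n3, n4, n5, n6, n7}
EF (¬r ∨ ¬q): least fixpoint, start Z0 = {n0, n1, n3, n4, n5, n6, n7}, add states with some successor in Z. Z1 = {n0, n1, n3, n4, n5, n6, n7, n8}; Z2 = {n0, n1, n2, n3, n4, n5, n6, n7, n8}; fixed.
Sat(EF (¬r ∨ ¬q)) = {n0, n1, n2, n3, n4, n5, n6, n7, n8}
Sat(q ∧ b) = {n1, n2, n6, n7}
Sat((EF (¬r ∨ ¬q)) ∧ (q ∧ b)) = {n1, n2, n6, n7}
Sat(AX ((EF (¬r ∨ ¬q)) ∧ (q ∧ b))) = {s : every successor in {n1, n2, n6, n7}} = {n0, n4, n5, n6}
n7 ∉ Sat(AX ((EF (¬r ∨ ¬q)) ∧ (q ∧ b))) = {n0, n4, n5, n6}, so the formula does not hold at n7.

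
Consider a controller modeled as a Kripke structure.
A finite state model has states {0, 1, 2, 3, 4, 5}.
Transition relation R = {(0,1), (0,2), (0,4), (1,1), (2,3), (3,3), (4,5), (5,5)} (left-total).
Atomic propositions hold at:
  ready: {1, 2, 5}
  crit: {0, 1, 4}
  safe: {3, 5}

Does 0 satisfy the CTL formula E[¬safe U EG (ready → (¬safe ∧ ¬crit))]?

Yes

Sat(¬safe) = {0, 1, 2, 4}
Sat(¬crit) = {2, 3, 5}
Sat(¬safe ∧ ¬crit) = {2}
Sat(ready → (¬safe ∧ ¬crit)) = {0, 2, 3, 4}
EG (ready → (¬safe ∧ ¬crit)): greatest fixpoint, start Z0 = {0, 2, 3, 4}, keep only states in Sat with some successor in Z. Z1 = {0, 2, 3}; fixed.
Sat(EG (ready → (¬safe ∧ ¬crit))) = {0, 2, 3}
E[¬safe U EG (ready → (¬safe ∧ ¬crit))]: least fixpoint, start Z0 = Sat(EG (ready → (¬safe ∧ ¬crit))) = {0, 2, 3}, add states in Sat(¬safe) with some successor in Z. Already a fixed point.
Sat(E[¬safe U EG (ready → (¬safe ∧ ¬crit))]) = {0, 2, 3}
0 ∈ Sat(E[¬safe U EG (ready → (¬safe ∧ ¬crit))]) = {0, 2, 3}, so the formula holds at 0.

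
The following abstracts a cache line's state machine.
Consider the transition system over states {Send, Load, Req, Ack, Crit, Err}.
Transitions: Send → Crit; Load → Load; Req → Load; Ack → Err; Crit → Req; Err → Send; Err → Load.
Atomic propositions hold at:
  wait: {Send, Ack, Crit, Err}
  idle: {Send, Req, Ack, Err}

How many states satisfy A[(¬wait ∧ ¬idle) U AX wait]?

2

Sat(¬wait) = {Load, Req}
Sat(¬idle) = {Load, Crit}
Sat(¬wait ∧ ¬idle) = {Load}
Sat(AX wait) = {s : every successor in {Send, Ack, Crit, Err}} = {Send, Ack}
A[(¬wait ∧ ¬idle) U AX wait]: least fixpoint, start Z0 = Sat(AX wait) = {Send, Ack}, add states in Sat(¬wait ∧ ¬idle) with every successor in Z. Already a fixed point.
Sat(A[(¬wait ∧ ¬idle) U AX wait]) = {Send, Ack}
|Sat(A[(¬wait ∧ ¬idle) U AX wait])| = |{Send, Ack}| = 2.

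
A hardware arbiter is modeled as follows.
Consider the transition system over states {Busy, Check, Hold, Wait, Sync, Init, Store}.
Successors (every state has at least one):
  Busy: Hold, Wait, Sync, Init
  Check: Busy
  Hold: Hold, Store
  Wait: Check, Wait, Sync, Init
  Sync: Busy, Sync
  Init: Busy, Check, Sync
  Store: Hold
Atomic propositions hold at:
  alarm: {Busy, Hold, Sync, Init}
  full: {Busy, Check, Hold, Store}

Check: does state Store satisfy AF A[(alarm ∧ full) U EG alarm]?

Sat(alarm ∧ full) = {Busy, Hold}
EG alarm: greatest fixpoint, start Z0 = {Busy, Hold, Sync, Init}, keep only states in Sat with some successor in Z. Already a fixed point.
Sat(EG alarm) = {Busy, Hold, Sync, Init}
A[(alarm ∧ full) U EG alarm]: least fixpoint, start Z0 = Sat(EG alarm) = {Busy, Hold, Sync, Init}, add states in Sat(alarm ∧ full) with every successor in Z. Already a fixed point.
Sat(A[(alarm ∧ full) U EG alarm]) = {Busy, Hold, Sync, Init}
AF A[(alarm ∧ full) U EG alarm]: least fixpoint, start Z0 = {Busy, Hold, Sync, Init}, add states with every successor in Z. Z1 = {Busy, Check, Hold, Sync, Init, Store}; fixed.
Sat(AF A[(alarm ∧ full) U EG alarm]) = {Busy, Check, Hold, Sync, Init, Store}
Store ∈ Sat(AF A[(alarm ∧ full) U EG alarm]) = {Busy, Check, Hold, Sync, Init, Store}, so the formula holds at Store.

Yes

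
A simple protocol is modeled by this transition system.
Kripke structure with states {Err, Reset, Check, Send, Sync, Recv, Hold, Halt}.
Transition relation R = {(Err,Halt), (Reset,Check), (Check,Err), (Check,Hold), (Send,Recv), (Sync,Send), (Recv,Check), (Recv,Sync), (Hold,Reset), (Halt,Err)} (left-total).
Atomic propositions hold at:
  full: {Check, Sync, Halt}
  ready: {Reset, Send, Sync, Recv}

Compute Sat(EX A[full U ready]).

{Send, Sync, Recv, Hold}

A[full U ready]: least fixpoint, start Z0 = Sat(ready) = {Reset, Send, Sync, Recv}, add states in Sat(full) with every successor in Z. Already a fixed point.
Sat(A[full U ready]) = {Reset, Send, Sync, Recv}
Sat(EX A[full U ready]) = {s : some successor in {Reset, Send, Sync, Recv}} = {Send, Sync, Recv, Hold}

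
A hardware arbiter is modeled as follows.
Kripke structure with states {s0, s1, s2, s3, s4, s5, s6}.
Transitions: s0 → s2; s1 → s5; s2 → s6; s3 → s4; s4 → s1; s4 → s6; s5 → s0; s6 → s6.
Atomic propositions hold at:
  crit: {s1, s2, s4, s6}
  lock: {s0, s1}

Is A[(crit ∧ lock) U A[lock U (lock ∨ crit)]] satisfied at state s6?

Yes

Sat(crit ∧ lock) = {s1}
Sat(lock ∨ crit) = {s0, s1, s2, s4, s6}
A[lock U (lock ∨ crit)]: least fixpoint, start Z0 = Sat((lock ∨ crit)) = {s0, s1, s2, s4, s6}, add states in Sat(lock) with every successor in Z. Already a fixed point.
Sat(A[lock U (lock ∨ crit)]) = {s0, s1, s2, s4, s6}
A[(crit ∧ lock) U A[lock U (lock ∨ crit)]]: least fixpoint, start Z0 = Sat(A[lock U (lock ∨ crit)]) = {s0, s1, s2, s4, s6}, add states in Sat(crit ∧ lock) with every successor in Z. Already a fixed point.
Sat(A[(crit ∧ lock) U A[lock U (lock ∨ crit)]]) = {s0, s1, s2, s4, s6}
s6 ∈ Sat(A[(crit ∧ lock) U A[lock U (lock ∨ crit)]]) = {s0, s1, s2, s4, s6}, so the formula holds at s6.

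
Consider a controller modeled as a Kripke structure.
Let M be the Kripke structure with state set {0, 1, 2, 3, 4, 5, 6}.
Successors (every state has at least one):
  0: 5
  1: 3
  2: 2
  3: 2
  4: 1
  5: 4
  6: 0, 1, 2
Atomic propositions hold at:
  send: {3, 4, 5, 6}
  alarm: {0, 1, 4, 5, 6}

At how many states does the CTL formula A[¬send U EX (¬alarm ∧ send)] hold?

1

Sat(¬send) = {0, 1, 2}
Sat(¬alarm) = {2, 3}
Sat(¬alarm ∧ send) = {3}
Sat(EX (¬alarm ∧ send)) = {s : some successor in {3}} = {1}
A[¬send U EX (¬alarm ∧ send)]: least fixpoint, start Z0 = Sat(EX (¬alarm ∧ send)) = {1}, add states in Sat(¬send) with every successor in Z. Already a fixed point.
Sat(A[¬send U EX (¬alarm ∧ send)]) = {1}
|Sat(A[¬send U EX (¬alarm ∧ send)])| = |{1}| = 1.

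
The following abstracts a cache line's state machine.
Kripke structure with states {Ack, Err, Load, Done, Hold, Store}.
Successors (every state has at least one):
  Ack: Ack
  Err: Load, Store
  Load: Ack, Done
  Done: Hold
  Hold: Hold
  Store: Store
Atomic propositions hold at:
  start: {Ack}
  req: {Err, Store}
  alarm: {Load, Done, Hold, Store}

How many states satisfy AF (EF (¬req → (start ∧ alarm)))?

Sat(¬req) = {Ack, Load, Done, Hold}
Sat(start ∧ alarm) = ∅
Sat(¬req → (start ∧ alarm)) = {Err, Store}
EF (¬req → (start ∧ alarm)): least fixpoint, start Z0 = {Err, Store}, add states with some successor in Z. Already a fixed point.
Sat(EF (¬req → (start ∧ alarm))) = {Err, Store}
AF (EF (¬req → (start ∧ alarm))): least fixpoint, start Z0 = {Err, Store}, add states with every successor in Z. Already a fixed point.
Sat(AF (EF (¬req → (start ∧ alarm)))) = {Err, Store}
|Sat(AF (EF (¬req → (start ∧ alarm))))| = |{Err, Store}| = 2.

2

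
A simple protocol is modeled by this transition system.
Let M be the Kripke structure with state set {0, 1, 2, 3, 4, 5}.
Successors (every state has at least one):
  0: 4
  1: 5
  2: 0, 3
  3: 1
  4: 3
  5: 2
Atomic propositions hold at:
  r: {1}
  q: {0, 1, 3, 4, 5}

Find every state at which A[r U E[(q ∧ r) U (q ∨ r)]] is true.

{0, 1, 3, 4, 5}

Sat(q ∧ r) = {1}
Sat(q ∨ r) = {0, 1, 3, 4, 5}
E[(q ∧ r) U (q ∨ r)]: least fixpoint, start Z0 = Sat((q ∨ r)) = {0, 1, 3, 4, 5}, add states in Sat(q ∧ r) with some successor in Z. Already a fixed point.
Sat(E[(q ∧ r) U (q ∨ r)]) = {0, 1, 3, 4, 5}
A[r U E[(q ∧ r) U (q ∨ r)]]: least fixpoint, start Z0 = Sat(E[(q ∧ r) U (q ∨ r)]) = {0, 1, 3, 4, 5}, add states in Sat(r) with every successor in Z. Already a fixed point.
Sat(A[r U E[(q ∧ r) U (q ∨ r)]]) = {0, 1, 3, 4, 5}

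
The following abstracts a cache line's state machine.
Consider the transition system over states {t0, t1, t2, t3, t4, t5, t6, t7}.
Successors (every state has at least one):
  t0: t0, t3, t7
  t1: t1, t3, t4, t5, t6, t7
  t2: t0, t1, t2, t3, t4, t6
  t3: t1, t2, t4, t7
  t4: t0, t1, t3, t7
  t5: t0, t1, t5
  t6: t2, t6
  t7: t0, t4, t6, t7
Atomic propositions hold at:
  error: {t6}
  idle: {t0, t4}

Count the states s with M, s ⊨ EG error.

EG error: greatest fixpoint, start Z0 = {t6}, keep only states in Sat with some successor in Z. Already a fixed point.
Sat(EG error) = {t6}
|Sat(EG error)| = |{t6}| = 1.

1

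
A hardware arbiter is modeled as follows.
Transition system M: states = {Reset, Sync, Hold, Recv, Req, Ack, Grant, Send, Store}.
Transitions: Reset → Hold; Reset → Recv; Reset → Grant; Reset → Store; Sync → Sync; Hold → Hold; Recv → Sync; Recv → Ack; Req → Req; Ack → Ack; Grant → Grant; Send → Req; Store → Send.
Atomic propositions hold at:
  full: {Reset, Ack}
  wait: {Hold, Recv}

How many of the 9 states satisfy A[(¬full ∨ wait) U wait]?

Sat(¬full) = {Sync, Hold, Recv, Req, Grant, Send, Store}
Sat(¬full ∨ wait) = {Sync, Hold, Recv, Req, Grant, Send, Store}
A[(¬full ∨ wait) U wait]: least fixpoint, start Z0 = Sat(wait) = {Hold, Recv}, add states in Sat(¬full ∨ wait) with every successor in Z. Already a fixed point.
Sat(A[(¬full ∨ wait) U wait]) = {Hold, Recv}
|Sat(A[(¬full ∨ wait) U wait])| = |{Hold, Recv}| = 2.

2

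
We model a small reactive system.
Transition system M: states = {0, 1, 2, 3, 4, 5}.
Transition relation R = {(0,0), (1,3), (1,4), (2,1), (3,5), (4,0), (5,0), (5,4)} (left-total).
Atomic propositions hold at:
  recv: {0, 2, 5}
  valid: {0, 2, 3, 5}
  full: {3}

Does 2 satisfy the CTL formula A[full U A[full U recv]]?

Yes

A[full U recv]: least fixpoint, start Z0 = Sat(recv) = {0, 2, 5}, add states in Sat(full) with every successor in Z. Z1 = {0, 2, 3, 5}; fixed.
Sat(A[full U recv]) = {0, 2, 3, 5}
A[full U A[full U recv]]: least fixpoint, start Z0 = Sat(A[full U recv]) = {0, 2, 3, 5}, add states in Sat(full) with every successor in Z. Already a fixed point.
Sat(A[full U A[full U recv]]) = {0, 2, 3, 5}
2 ∈ Sat(A[full U A[full U recv]]) = {0, 2, 3, 5}, so the formula holds at 2.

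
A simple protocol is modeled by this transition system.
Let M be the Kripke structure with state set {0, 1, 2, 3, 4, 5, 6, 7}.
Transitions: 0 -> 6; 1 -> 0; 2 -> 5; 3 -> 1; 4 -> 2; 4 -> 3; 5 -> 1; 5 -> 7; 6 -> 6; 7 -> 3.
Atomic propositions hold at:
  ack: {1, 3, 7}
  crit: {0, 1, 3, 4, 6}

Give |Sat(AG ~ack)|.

2

Sat(~ack) = {0, 2, 4, 5, 6}
AG ~ack: greatest fixpoint, start Z0 = {0, 2, 4, 5, 6}, keep only states in Sat with every successor in Z. Z1 = {0, 2, 6}; Z2 = {0, 6}; fixed.
Sat(AG ~ack) = {0, 6}
|Sat(AG ~ack)| = |{0, 6}| = 2.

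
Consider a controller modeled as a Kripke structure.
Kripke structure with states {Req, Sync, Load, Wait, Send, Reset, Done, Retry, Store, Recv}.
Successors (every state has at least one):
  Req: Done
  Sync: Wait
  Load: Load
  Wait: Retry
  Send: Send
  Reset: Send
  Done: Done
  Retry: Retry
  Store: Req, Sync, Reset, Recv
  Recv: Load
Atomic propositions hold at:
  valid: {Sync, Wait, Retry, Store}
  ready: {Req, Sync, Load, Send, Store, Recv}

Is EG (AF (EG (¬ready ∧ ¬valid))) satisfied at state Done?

Yes

Sat(¬ready) = {Wait, Reset, Done, Retry}
Sat(¬valid) = {Req, Load, Send, Reset, Done, Recv}
Sat(¬ready ∧ ¬valid) = {Reset, Done}
EG (¬ready ∧ ¬valid): greatest fixpoint, start Z0 = {Reset, Done}, keep only states in Sat with some successor in Z. Z1 = {Done}; fixed.
Sat(EG (¬ready ∧ ¬valid)) = {Done}
AF (EG (¬ready ∧ ¬valid)): least fixpoint, start Z0 = {Done}, add states with every successor in Z. Z1 = {Req, Done}; fixed.
Sat(AF (EG (¬ready ∧ ¬valid))) = {Req, Done}
EG (AF (EG (¬ready ∧ ¬valid))): greatest fixpoint, start Z0 = {Req, Done}, keep only states in Sat with some successor in Z. Already a fixed point.
Sat(EG (AF (EG (¬ready ∧ ¬valid)))) = {Req, Done}
Done ∈ Sat(EG (AF (EG (¬ready ∧ ¬valid)))) = {Req, Done}, so the formula holds at Done.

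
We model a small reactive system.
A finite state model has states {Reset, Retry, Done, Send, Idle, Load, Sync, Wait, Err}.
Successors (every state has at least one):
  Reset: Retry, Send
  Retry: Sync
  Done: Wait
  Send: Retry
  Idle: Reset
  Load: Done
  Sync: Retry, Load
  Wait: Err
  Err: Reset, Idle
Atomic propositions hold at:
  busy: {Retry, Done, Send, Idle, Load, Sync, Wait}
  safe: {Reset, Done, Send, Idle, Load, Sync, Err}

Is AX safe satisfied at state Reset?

Sat(AX safe) = {s : every successor in {Reset, Done, Send, Idle, Load, Sync, Err}} = {Retry, Idle, Load, Wait, Err}
Reset ∉ Sat(AX safe) = {Retry, Idle, Load, Wait, Err}, so the formula does not hold at Reset.

No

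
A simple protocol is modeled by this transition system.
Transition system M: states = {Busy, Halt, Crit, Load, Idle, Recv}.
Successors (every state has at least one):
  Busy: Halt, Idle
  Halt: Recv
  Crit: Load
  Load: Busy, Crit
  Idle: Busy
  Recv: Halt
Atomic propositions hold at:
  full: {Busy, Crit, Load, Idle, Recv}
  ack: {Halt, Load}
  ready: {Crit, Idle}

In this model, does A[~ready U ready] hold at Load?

No

Sat(~ready) = {Busy, Halt, Load, Recv}
A[~ready U ready]: least fixpoint, start Z0 = Sat(ready) = {Crit, Idle}, add states in Sat(~ready) with every successor in Z. Already a fixed point.
Sat(A[~ready U ready]) = {Crit, Idle}
Load ∉ Sat(A[~ready U ready]) = {Crit, Idle}, so the formula does not hold at Load.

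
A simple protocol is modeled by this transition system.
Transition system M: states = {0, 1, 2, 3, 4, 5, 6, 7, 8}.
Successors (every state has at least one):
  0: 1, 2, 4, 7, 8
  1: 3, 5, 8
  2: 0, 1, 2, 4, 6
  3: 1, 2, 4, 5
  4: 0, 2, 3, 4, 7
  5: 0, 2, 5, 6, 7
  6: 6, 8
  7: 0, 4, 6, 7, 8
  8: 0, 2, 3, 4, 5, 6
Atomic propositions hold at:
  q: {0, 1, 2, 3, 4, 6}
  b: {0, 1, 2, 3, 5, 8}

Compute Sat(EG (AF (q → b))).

Sat(q → b) = {0, 1, 2, 3, 5, 7, 8}
AF (q → b): least fixpoint, start Z0 = {0, 1, 2, 3, 5, 7, 8}, add states with every successor in Z. Already a fixed point.
Sat(AF (q → b)) = {0, 1, 2, 3, 5, 7, 8}
EG (AF (q → b)): greatest fixpoint, start Z0 = {0, 1, 2, 3, 5, 7, 8}, keep only states in Sat with some successor in Z. Already a fixed point.
Sat(EG (AF (q → b))) = {0, 1, 2, 3, 5, 7, 8}

{0, 1, 2, 3, 5, 7, 8}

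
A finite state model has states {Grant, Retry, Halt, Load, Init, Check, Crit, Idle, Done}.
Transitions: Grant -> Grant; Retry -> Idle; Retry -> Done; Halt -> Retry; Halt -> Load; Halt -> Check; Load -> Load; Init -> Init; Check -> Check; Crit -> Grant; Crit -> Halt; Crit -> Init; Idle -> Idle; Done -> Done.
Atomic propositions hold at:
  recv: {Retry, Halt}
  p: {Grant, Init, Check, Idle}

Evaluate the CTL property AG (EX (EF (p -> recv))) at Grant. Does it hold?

Sat(p -> recv) = {Retry, Halt, Load, Crit, Done}
EF (p -> recv): least fixpoint, start Z0 = {Retry, Halt, Load, Crit, Done}, add states with some successor in Z. Already a fixed point.
Sat(EF (p -> recv)) = {Retry, Halt, Load, Crit, Done}
Sat(EX (EF (p -> recv))) = {s : some successor in {Retry, Halt, Load, Crit, Done}} = {Retry, Halt, Load, Crit, Done}
AG (EX (EF (p -> recv))): greatest fixpoint, start Z0 = {Retry, Halt, Load, Crit, Done}, keep only states in Sat with every successor in Z. Z1 = {Load, Done}; fixed.
Sat(AG (EX (EF (p -> recv)))) = {Load, Done}
Grant ∉ Sat(AG (EX (EF (p -> recv)))) = {Load, Done}, so the formula does not hold at Grant.

No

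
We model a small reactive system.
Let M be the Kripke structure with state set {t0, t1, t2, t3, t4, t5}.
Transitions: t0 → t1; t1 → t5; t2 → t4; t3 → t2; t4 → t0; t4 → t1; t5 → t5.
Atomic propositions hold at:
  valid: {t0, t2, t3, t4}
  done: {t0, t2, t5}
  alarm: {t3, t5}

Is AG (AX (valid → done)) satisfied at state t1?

Sat(valid → done) = {t0, t1, t2, t5}
Sat(AX (valid → done)) = {s : every successor in {t0, t1, t2, t5}} = {t0, t1, t3, t4, t5}
AG (AX (valid → done)): greatest fixpoint, start Z0 = {t0, t1, t3, t4, t5}, keep only states in Sat with every successor in Z. Z1 = {t0, t1, t4, t5}; fixed.
Sat(AG (AX (valid → done))) = {t0, t1, t4, t5}
t1 ∈ Sat(AG (AX (valid → done))) = {t0, t1, t4, t5}, so the formula holds at t1.

Yes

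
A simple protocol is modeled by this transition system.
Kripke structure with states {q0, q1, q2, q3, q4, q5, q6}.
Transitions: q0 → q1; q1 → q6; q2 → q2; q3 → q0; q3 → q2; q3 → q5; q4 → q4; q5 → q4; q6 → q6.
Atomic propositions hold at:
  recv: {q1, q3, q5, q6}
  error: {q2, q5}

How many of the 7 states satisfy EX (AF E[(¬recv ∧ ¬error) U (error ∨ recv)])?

Sat(¬recv) = {q0, q2, q4}
Sat(¬error) = {q0, q1, q3, q4, q6}
Sat(¬recv ∧ ¬error) = {q0, q4}
Sat(error ∨ recv) = {q1, q2, q3, q5, q6}
E[(¬recv ∧ ¬error) U (error ∨ recv)]: least fixpoint, start Z0 = Sat((error ∨ recv)) = {q1, q2, q3, q5, q6}, add states in Sat(¬recv ∧ ¬error) with some successor in Z. Z1 = {q0, q1, q2, q3, q5, q6}; fixed.
Sat(E[(¬recv ∧ ¬error) U (error ∨ recv)]) = {q0, q1, q2, q3, q5, q6}
AF E[(¬recv ∧ ¬error) U (error ∨ recv)]: least fixpoint, start Z0 = {q0, q1, q2, q3, q5, q6}, add states with every successor in Z. Already a fixed point.
Sat(AF E[(¬recv ∧ ¬error) U (error ∨ recv)]) = {q0, q1, q2, q3, q5, q6}
Sat(EX (AF E[(¬recv ∧ ¬error) U (error ∨ recv)])) = {s : some successor in {q0, q1, q2, q3, q5, q6}} = {q0, q1, q2, q3, q6}
|Sat(EX (AF E[(¬recv ∧ ¬error) U (error ∨ recv)]))| = |{q0, q1, q2, q3, q6}| = 5.

5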